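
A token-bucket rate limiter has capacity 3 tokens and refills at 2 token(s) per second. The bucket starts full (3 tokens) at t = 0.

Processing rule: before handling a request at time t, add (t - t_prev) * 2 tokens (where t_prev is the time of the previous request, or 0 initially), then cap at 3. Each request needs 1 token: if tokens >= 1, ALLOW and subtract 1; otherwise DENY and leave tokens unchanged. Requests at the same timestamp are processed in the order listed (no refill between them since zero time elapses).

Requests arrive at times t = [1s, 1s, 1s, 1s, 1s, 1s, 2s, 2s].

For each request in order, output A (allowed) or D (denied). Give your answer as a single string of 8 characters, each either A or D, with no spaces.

Simulating step by step:
  req#1 t=1s: ALLOW
  req#2 t=1s: ALLOW
  req#3 t=1s: ALLOW
  req#4 t=1s: DENY
  req#5 t=1s: DENY
  req#6 t=1s: DENY
  req#7 t=2s: ALLOW
  req#8 t=2s: ALLOW

Answer: AAADDDAA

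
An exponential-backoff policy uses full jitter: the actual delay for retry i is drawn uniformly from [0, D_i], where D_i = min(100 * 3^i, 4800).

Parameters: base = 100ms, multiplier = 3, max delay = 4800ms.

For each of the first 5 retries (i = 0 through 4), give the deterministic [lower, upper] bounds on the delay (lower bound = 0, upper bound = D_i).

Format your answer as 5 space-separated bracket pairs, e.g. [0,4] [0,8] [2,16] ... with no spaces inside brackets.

Computing bounds per retry:
  i=0: D_i=min(100*3^0,4800)=100, bounds=[0,100]
  i=1: D_i=min(100*3^1,4800)=300, bounds=[0,300]
  i=2: D_i=min(100*3^2,4800)=900, bounds=[0,900]
  i=3: D_i=min(100*3^3,4800)=2700, bounds=[0,2700]
  i=4: D_i=min(100*3^4,4800)=4800, bounds=[0,4800]

Answer: [0,100] [0,300] [0,900] [0,2700] [0,4800]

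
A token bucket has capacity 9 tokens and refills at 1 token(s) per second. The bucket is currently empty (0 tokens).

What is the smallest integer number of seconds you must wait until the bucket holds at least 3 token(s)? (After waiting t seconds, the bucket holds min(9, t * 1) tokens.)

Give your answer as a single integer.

Need t * 1 >= 3, so t >= 3/1.
Smallest integer t = ceil(3/1) = 3.

Answer: 3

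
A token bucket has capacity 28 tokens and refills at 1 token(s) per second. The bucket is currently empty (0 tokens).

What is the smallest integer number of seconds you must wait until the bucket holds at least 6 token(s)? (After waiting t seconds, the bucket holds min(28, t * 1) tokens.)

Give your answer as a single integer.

Answer: 6

Derivation:
Need t * 1 >= 6, so t >= 6/1.
Smallest integer t = ceil(6/1) = 6.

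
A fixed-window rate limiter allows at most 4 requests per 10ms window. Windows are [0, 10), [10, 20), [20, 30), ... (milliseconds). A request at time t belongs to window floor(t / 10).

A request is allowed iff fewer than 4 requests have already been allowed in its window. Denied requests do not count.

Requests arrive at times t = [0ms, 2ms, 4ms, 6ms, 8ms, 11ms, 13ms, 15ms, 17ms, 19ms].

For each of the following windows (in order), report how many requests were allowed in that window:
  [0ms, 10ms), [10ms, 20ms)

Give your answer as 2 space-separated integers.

Answer: 4 4

Derivation:
Processing requests:
  req#1 t=0ms (window 0): ALLOW
  req#2 t=2ms (window 0): ALLOW
  req#3 t=4ms (window 0): ALLOW
  req#4 t=6ms (window 0): ALLOW
  req#5 t=8ms (window 0): DENY
  req#6 t=11ms (window 1): ALLOW
  req#7 t=13ms (window 1): ALLOW
  req#8 t=15ms (window 1): ALLOW
  req#9 t=17ms (window 1): ALLOW
  req#10 t=19ms (window 1): DENY

Allowed counts by window: 4 4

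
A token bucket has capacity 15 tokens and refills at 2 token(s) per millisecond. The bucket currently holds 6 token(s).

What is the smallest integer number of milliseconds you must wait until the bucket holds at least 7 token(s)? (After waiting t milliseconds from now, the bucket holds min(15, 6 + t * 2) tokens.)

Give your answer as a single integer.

Answer: 1

Derivation:
Need 6 + t * 2 >= 7, so t >= 1/2.
Smallest integer t = ceil(1/2) = 1.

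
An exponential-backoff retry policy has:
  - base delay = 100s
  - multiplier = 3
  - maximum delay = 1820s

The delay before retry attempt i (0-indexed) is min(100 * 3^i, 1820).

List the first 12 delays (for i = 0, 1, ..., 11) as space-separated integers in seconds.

Computing each delay:
  i=0: min(100*3^0, 1820) = 100
  i=1: min(100*3^1, 1820) = 300
  i=2: min(100*3^2, 1820) = 900
  i=3: min(100*3^3, 1820) = 1820
  i=4: min(100*3^4, 1820) = 1820
  i=5: min(100*3^5, 1820) = 1820
  i=6: min(100*3^6, 1820) = 1820
  i=7: min(100*3^7, 1820) = 1820
  i=8: min(100*3^8, 1820) = 1820
  i=9: min(100*3^9, 1820) = 1820
  i=10: min(100*3^10, 1820) = 1820
  i=11: min(100*3^11, 1820) = 1820

Answer: 100 300 900 1820 1820 1820 1820 1820 1820 1820 1820 1820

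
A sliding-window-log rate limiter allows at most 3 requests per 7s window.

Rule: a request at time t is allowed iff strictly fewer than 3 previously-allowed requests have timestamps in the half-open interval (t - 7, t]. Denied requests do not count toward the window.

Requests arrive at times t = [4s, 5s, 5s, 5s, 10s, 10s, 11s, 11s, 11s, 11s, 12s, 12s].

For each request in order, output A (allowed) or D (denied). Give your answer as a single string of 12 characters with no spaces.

Tracking allowed requests in the window:
  req#1 t=4s: ALLOW
  req#2 t=5s: ALLOW
  req#3 t=5s: ALLOW
  req#4 t=5s: DENY
  req#5 t=10s: DENY
  req#6 t=10s: DENY
  req#7 t=11s: ALLOW
  req#8 t=11s: DENY
  req#9 t=11s: DENY
  req#10 t=11s: DENY
  req#11 t=12s: ALLOW
  req#12 t=12s: ALLOW

Answer: AAADDDADDDAA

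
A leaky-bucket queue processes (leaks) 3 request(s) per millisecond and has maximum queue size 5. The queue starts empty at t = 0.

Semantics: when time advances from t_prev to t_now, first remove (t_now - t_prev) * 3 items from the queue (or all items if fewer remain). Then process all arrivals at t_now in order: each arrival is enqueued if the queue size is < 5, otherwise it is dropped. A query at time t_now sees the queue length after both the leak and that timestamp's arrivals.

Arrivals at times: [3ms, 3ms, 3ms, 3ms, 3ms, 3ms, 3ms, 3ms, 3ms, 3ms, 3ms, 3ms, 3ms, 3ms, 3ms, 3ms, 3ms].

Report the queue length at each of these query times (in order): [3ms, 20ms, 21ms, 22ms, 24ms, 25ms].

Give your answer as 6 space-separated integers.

Queue lengths at query times:
  query t=3ms: backlog = 5
  query t=20ms: backlog = 0
  query t=21ms: backlog = 0
  query t=22ms: backlog = 0
  query t=24ms: backlog = 0
  query t=25ms: backlog = 0

Answer: 5 0 0 0 0 0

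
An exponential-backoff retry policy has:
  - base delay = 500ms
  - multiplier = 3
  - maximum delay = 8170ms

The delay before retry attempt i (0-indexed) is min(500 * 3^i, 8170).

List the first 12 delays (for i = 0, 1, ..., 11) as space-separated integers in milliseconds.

Computing each delay:
  i=0: min(500*3^0, 8170) = 500
  i=1: min(500*3^1, 8170) = 1500
  i=2: min(500*3^2, 8170) = 4500
  i=3: min(500*3^3, 8170) = 8170
  i=4: min(500*3^4, 8170) = 8170
  i=5: min(500*3^5, 8170) = 8170
  i=6: min(500*3^6, 8170) = 8170
  i=7: min(500*3^7, 8170) = 8170
  i=8: min(500*3^8, 8170) = 8170
  i=9: min(500*3^9, 8170) = 8170
  i=10: min(500*3^10, 8170) = 8170
  i=11: min(500*3^11, 8170) = 8170

Answer: 500 1500 4500 8170 8170 8170 8170 8170 8170 8170 8170 8170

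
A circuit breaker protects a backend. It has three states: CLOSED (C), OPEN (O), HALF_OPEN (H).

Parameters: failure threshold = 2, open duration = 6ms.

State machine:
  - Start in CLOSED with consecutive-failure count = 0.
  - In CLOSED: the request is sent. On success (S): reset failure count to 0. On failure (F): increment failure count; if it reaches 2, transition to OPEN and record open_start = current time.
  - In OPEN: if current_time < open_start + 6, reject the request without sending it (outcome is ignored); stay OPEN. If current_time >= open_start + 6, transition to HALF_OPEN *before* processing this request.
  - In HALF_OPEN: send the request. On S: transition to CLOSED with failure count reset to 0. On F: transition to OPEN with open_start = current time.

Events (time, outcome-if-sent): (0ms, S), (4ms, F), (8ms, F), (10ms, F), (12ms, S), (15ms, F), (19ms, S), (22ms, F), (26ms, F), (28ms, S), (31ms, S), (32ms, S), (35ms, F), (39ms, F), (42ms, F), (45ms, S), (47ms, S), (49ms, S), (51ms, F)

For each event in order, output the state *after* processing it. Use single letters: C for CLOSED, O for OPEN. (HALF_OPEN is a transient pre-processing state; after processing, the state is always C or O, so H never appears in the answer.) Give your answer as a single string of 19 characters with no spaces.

State after each event:
  event#1 t=0ms outcome=S: state=CLOSED
  event#2 t=4ms outcome=F: state=CLOSED
  event#3 t=8ms outcome=F: state=OPEN
  event#4 t=10ms outcome=F: state=OPEN
  event#5 t=12ms outcome=S: state=OPEN
  event#6 t=15ms outcome=F: state=OPEN
  event#7 t=19ms outcome=S: state=OPEN
  event#8 t=22ms outcome=F: state=OPEN
  event#9 t=26ms outcome=F: state=OPEN
  event#10 t=28ms outcome=S: state=CLOSED
  event#11 t=31ms outcome=S: state=CLOSED
  event#12 t=32ms outcome=S: state=CLOSED
  event#13 t=35ms outcome=F: state=CLOSED
  event#14 t=39ms outcome=F: state=OPEN
  event#15 t=42ms outcome=F: state=OPEN
  event#16 t=45ms outcome=S: state=CLOSED
  event#17 t=47ms outcome=S: state=CLOSED
  event#18 t=49ms outcome=S: state=CLOSED
  event#19 t=51ms outcome=F: state=CLOSED

Answer: CCOOOOOOOCCCCOOCCCC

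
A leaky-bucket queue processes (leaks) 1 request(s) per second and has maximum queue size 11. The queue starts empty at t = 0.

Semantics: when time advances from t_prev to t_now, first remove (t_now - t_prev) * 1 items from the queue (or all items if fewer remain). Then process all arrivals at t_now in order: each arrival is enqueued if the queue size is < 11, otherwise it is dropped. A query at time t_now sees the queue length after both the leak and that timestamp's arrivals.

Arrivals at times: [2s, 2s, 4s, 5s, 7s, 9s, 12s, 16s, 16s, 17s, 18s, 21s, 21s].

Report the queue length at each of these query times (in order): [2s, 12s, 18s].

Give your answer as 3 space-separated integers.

Answer: 2 1 2

Derivation:
Queue lengths at query times:
  query t=2s: backlog = 2
  query t=12s: backlog = 1
  query t=18s: backlog = 2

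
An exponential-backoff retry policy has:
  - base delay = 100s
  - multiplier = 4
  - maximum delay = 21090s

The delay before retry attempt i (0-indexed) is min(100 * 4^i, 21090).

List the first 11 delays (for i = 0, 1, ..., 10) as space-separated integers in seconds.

Computing each delay:
  i=0: min(100*4^0, 21090) = 100
  i=1: min(100*4^1, 21090) = 400
  i=2: min(100*4^2, 21090) = 1600
  i=3: min(100*4^3, 21090) = 6400
  i=4: min(100*4^4, 21090) = 21090
  i=5: min(100*4^5, 21090) = 21090
  i=6: min(100*4^6, 21090) = 21090
  i=7: min(100*4^7, 21090) = 21090
  i=8: min(100*4^8, 21090) = 21090
  i=9: min(100*4^9, 21090) = 21090
  i=10: min(100*4^10, 21090) = 21090

Answer: 100 400 1600 6400 21090 21090 21090 21090 21090 21090 21090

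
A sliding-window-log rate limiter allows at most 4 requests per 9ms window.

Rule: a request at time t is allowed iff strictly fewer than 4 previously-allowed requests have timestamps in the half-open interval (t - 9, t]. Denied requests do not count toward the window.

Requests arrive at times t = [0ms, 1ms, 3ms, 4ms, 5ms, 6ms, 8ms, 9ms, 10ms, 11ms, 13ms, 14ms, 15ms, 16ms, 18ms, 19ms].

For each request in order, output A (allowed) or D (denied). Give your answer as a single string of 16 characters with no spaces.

Answer: AAAADDDAADAADDAA

Derivation:
Tracking allowed requests in the window:
  req#1 t=0ms: ALLOW
  req#2 t=1ms: ALLOW
  req#3 t=3ms: ALLOW
  req#4 t=4ms: ALLOW
  req#5 t=5ms: DENY
  req#6 t=6ms: DENY
  req#7 t=8ms: DENY
  req#8 t=9ms: ALLOW
  req#9 t=10ms: ALLOW
  req#10 t=11ms: DENY
  req#11 t=13ms: ALLOW
  req#12 t=14ms: ALLOW
  req#13 t=15ms: DENY
  req#14 t=16ms: DENY
  req#15 t=18ms: ALLOW
  req#16 t=19ms: ALLOW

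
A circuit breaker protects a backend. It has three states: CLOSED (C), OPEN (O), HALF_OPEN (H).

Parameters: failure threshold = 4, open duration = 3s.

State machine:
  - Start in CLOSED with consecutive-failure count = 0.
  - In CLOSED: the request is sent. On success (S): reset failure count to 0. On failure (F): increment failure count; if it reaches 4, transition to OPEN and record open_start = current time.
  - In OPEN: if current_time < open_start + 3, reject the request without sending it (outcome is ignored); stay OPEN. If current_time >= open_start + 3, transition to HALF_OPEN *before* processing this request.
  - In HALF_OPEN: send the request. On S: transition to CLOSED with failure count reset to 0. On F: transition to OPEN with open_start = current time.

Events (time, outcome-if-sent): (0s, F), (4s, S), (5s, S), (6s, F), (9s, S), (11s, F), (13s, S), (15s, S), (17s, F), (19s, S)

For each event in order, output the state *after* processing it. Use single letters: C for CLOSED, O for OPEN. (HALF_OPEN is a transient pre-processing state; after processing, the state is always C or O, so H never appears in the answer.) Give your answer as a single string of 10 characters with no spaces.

Answer: CCCCCCCCCC

Derivation:
State after each event:
  event#1 t=0s outcome=F: state=CLOSED
  event#2 t=4s outcome=S: state=CLOSED
  event#3 t=5s outcome=S: state=CLOSED
  event#4 t=6s outcome=F: state=CLOSED
  event#5 t=9s outcome=S: state=CLOSED
  event#6 t=11s outcome=F: state=CLOSED
  event#7 t=13s outcome=S: state=CLOSED
  event#8 t=15s outcome=S: state=CLOSED
  event#9 t=17s outcome=F: state=CLOSED
  event#10 t=19s outcome=S: state=CLOSED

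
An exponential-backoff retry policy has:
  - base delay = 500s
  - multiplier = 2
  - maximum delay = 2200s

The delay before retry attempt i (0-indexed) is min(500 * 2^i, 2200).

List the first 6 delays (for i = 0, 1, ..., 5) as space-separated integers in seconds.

Answer: 500 1000 2000 2200 2200 2200

Derivation:
Computing each delay:
  i=0: min(500*2^0, 2200) = 500
  i=1: min(500*2^1, 2200) = 1000
  i=2: min(500*2^2, 2200) = 2000
  i=3: min(500*2^3, 2200) = 2200
  i=4: min(500*2^4, 2200) = 2200
  i=5: min(500*2^5, 2200) = 2200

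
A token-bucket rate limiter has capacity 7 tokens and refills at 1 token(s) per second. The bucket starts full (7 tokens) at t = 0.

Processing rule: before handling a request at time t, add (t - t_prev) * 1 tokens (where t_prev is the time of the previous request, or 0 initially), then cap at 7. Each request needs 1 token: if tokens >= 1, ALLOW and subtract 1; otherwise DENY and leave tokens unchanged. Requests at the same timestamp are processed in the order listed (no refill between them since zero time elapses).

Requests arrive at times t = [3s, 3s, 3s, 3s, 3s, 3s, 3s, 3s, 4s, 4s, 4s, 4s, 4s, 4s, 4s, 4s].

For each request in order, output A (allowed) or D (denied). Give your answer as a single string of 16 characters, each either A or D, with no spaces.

Answer: AAAAAAADADDDDDDD

Derivation:
Simulating step by step:
  req#1 t=3s: ALLOW
  req#2 t=3s: ALLOW
  req#3 t=3s: ALLOW
  req#4 t=3s: ALLOW
  req#5 t=3s: ALLOW
  req#6 t=3s: ALLOW
  req#7 t=3s: ALLOW
  req#8 t=3s: DENY
  req#9 t=4s: ALLOW
  req#10 t=4s: DENY
  req#11 t=4s: DENY
  req#12 t=4s: DENY
  req#13 t=4s: DENY
  req#14 t=4s: DENY
  req#15 t=4s: DENY
  req#16 t=4s: DENY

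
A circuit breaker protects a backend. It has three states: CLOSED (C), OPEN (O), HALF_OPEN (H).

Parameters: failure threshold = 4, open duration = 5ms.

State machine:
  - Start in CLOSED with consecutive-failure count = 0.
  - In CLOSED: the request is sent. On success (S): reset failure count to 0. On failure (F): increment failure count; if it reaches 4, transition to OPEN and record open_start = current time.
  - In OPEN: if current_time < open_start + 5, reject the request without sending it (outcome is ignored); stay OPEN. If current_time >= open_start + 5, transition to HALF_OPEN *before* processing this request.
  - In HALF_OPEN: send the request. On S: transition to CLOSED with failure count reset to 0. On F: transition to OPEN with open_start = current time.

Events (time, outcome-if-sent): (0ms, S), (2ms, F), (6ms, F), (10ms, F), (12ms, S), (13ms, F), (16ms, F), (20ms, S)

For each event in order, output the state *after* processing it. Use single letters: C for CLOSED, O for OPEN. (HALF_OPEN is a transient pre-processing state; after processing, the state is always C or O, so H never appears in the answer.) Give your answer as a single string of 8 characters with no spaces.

Answer: CCCCCCCC

Derivation:
State after each event:
  event#1 t=0ms outcome=S: state=CLOSED
  event#2 t=2ms outcome=F: state=CLOSED
  event#3 t=6ms outcome=F: state=CLOSED
  event#4 t=10ms outcome=F: state=CLOSED
  event#5 t=12ms outcome=S: state=CLOSED
  event#6 t=13ms outcome=F: state=CLOSED
  event#7 t=16ms outcome=F: state=CLOSED
  event#8 t=20ms outcome=S: state=CLOSED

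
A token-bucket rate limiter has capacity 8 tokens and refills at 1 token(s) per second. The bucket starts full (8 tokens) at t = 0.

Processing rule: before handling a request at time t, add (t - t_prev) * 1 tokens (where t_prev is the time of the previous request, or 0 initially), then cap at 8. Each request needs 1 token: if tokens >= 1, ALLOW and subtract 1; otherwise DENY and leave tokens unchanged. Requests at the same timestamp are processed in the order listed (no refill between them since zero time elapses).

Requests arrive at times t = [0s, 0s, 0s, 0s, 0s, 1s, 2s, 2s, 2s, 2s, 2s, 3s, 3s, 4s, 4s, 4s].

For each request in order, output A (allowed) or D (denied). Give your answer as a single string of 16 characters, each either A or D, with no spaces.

Simulating step by step:
  req#1 t=0s: ALLOW
  req#2 t=0s: ALLOW
  req#3 t=0s: ALLOW
  req#4 t=0s: ALLOW
  req#5 t=0s: ALLOW
  req#6 t=1s: ALLOW
  req#7 t=2s: ALLOW
  req#8 t=2s: ALLOW
  req#9 t=2s: ALLOW
  req#10 t=2s: ALLOW
  req#11 t=2s: DENY
  req#12 t=3s: ALLOW
  req#13 t=3s: DENY
  req#14 t=4s: ALLOW
  req#15 t=4s: DENY
  req#16 t=4s: DENY

Answer: AAAAAAAAAADADADD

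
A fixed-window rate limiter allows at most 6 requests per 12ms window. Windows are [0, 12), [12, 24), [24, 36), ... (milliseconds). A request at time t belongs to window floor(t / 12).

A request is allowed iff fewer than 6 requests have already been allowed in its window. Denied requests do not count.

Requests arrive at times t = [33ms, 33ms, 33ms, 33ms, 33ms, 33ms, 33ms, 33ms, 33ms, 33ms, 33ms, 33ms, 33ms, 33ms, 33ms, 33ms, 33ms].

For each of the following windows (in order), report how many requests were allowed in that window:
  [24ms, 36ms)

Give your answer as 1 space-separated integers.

Answer: 6

Derivation:
Processing requests:
  req#1 t=33ms (window 2): ALLOW
  req#2 t=33ms (window 2): ALLOW
  req#3 t=33ms (window 2): ALLOW
  req#4 t=33ms (window 2): ALLOW
  req#5 t=33ms (window 2): ALLOW
  req#6 t=33ms (window 2): ALLOW
  req#7 t=33ms (window 2): DENY
  req#8 t=33ms (window 2): DENY
  req#9 t=33ms (window 2): DENY
  req#10 t=33ms (window 2): DENY
  req#11 t=33ms (window 2): DENY
  req#12 t=33ms (window 2): DENY
  req#13 t=33ms (window 2): DENY
  req#14 t=33ms (window 2): DENY
  req#15 t=33ms (window 2): DENY
  req#16 t=33ms (window 2): DENY
  req#17 t=33ms (window 2): DENY

Allowed counts by window: 6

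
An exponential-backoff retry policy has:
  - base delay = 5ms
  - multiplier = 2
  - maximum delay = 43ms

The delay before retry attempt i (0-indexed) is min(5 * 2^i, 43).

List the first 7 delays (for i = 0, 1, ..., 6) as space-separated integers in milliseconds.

Answer: 5 10 20 40 43 43 43

Derivation:
Computing each delay:
  i=0: min(5*2^0, 43) = 5
  i=1: min(5*2^1, 43) = 10
  i=2: min(5*2^2, 43) = 20
  i=3: min(5*2^3, 43) = 40
  i=4: min(5*2^4, 43) = 43
  i=5: min(5*2^5, 43) = 43
  i=6: min(5*2^6, 43) = 43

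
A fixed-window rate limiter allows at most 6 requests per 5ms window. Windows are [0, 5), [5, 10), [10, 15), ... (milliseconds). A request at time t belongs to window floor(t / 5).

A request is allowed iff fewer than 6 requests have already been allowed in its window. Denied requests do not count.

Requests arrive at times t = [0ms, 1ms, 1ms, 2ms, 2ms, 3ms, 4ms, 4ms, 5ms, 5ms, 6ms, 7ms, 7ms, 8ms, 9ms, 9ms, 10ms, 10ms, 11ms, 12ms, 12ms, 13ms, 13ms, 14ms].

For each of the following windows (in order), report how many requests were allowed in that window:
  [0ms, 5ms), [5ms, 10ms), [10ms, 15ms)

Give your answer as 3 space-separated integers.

Processing requests:
  req#1 t=0ms (window 0): ALLOW
  req#2 t=1ms (window 0): ALLOW
  req#3 t=1ms (window 0): ALLOW
  req#4 t=2ms (window 0): ALLOW
  req#5 t=2ms (window 0): ALLOW
  req#6 t=3ms (window 0): ALLOW
  req#7 t=4ms (window 0): DENY
  req#8 t=4ms (window 0): DENY
  req#9 t=5ms (window 1): ALLOW
  req#10 t=5ms (window 1): ALLOW
  req#11 t=6ms (window 1): ALLOW
  req#12 t=7ms (window 1): ALLOW
  req#13 t=7ms (window 1): ALLOW
  req#14 t=8ms (window 1): ALLOW
  req#15 t=9ms (window 1): DENY
  req#16 t=9ms (window 1): DENY
  req#17 t=10ms (window 2): ALLOW
  req#18 t=10ms (window 2): ALLOW
  req#19 t=11ms (window 2): ALLOW
  req#20 t=12ms (window 2): ALLOW
  req#21 t=12ms (window 2): ALLOW
  req#22 t=13ms (window 2): ALLOW
  req#23 t=13ms (window 2): DENY
  req#24 t=14ms (window 2): DENY

Allowed counts by window: 6 6 6

Answer: 6 6 6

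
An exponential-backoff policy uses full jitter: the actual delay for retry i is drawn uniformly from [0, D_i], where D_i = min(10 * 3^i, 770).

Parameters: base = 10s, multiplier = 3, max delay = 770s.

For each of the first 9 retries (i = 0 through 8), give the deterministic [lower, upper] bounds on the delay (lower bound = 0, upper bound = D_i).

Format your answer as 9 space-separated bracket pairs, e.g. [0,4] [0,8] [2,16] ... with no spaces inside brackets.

Answer: [0,10] [0,30] [0,90] [0,270] [0,770] [0,770] [0,770] [0,770] [0,770]

Derivation:
Computing bounds per retry:
  i=0: D_i=min(10*3^0,770)=10, bounds=[0,10]
  i=1: D_i=min(10*3^1,770)=30, bounds=[0,30]
  i=2: D_i=min(10*3^2,770)=90, bounds=[0,90]
  i=3: D_i=min(10*3^3,770)=270, bounds=[0,270]
  i=4: D_i=min(10*3^4,770)=770, bounds=[0,770]
  i=5: D_i=min(10*3^5,770)=770, bounds=[0,770]
  i=6: D_i=min(10*3^6,770)=770, bounds=[0,770]
  i=7: D_i=min(10*3^7,770)=770, bounds=[0,770]
  i=8: D_i=min(10*3^8,770)=770, bounds=[0,770]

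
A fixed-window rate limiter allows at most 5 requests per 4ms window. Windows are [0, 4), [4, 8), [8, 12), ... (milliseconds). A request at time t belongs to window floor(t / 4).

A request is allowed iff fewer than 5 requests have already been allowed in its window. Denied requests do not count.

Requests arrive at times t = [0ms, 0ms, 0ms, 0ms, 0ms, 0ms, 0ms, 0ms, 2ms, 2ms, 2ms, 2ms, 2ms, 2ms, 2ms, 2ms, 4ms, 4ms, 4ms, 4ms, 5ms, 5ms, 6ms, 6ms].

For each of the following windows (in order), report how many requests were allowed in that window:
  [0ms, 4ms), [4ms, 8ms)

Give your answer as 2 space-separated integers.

Processing requests:
  req#1 t=0ms (window 0): ALLOW
  req#2 t=0ms (window 0): ALLOW
  req#3 t=0ms (window 0): ALLOW
  req#4 t=0ms (window 0): ALLOW
  req#5 t=0ms (window 0): ALLOW
  req#6 t=0ms (window 0): DENY
  req#7 t=0ms (window 0): DENY
  req#8 t=0ms (window 0): DENY
  req#9 t=2ms (window 0): DENY
  req#10 t=2ms (window 0): DENY
  req#11 t=2ms (window 0): DENY
  req#12 t=2ms (window 0): DENY
  req#13 t=2ms (window 0): DENY
  req#14 t=2ms (window 0): DENY
  req#15 t=2ms (window 0): DENY
  req#16 t=2ms (window 0): DENY
  req#17 t=4ms (window 1): ALLOW
  req#18 t=4ms (window 1): ALLOW
  req#19 t=4ms (window 1): ALLOW
  req#20 t=4ms (window 1): ALLOW
  req#21 t=5ms (window 1): ALLOW
  req#22 t=5ms (window 1): DENY
  req#23 t=6ms (window 1): DENY
  req#24 t=6ms (window 1): DENY

Allowed counts by window: 5 5

Answer: 5 5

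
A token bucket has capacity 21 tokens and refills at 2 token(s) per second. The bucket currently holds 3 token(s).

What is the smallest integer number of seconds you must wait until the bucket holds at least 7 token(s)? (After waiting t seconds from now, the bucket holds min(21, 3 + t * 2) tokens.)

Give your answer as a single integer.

Answer: 2

Derivation:
Need 3 + t * 2 >= 7, so t >= 4/2.
Smallest integer t = ceil(4/2) = 2.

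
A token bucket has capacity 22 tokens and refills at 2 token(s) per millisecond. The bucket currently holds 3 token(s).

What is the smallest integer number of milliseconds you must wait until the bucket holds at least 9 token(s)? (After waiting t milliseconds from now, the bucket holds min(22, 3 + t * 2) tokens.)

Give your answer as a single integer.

Answer: 3

Derivation:
Need 3 + t * 2 >= 9, so t >= 6/2.
Smallest integer t = ceil(6/2) = 3.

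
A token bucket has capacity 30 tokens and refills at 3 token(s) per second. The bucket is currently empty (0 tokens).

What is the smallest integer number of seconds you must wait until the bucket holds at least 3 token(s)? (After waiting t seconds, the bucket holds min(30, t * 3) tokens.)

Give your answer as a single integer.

Answer: 1

Derivation:
Need t * 3 >= 3, so t >= 3/3.
Smallest integer t = ceil(3/3) = 1.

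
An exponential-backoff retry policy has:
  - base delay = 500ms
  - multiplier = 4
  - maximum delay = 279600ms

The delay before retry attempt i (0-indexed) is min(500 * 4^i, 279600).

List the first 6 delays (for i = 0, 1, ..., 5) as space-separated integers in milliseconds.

Computing each delay:
  i=0: min(500*4^0, 279600) = 500
  i=1: min(500*4^1, 279600) = 2000
  i=2: min(500*4^2, 279600) = 8000
  i=3: min(500*4^3, 279600) = 32000
  i=4: min(500*4^4, 279600) = 128000
  i=5: min(500*4^5, 279600) = 279600

Answer: 500 2000 8000 32000 128000 279600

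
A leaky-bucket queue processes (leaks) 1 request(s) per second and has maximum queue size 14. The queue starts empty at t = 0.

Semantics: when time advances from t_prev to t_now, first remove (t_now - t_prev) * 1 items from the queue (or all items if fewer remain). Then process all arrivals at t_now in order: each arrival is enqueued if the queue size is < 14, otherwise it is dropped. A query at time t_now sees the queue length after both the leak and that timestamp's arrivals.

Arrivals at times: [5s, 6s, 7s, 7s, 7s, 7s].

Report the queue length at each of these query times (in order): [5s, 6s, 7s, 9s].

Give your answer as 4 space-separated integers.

Answer: 1 1 4 2

Derivation:
Queue lengths at query times:
  query t=5s: backlog = 1
  query t=6s: backlog = 1
  query t=7s: backlog = 4
  query t=9s: backlog = 2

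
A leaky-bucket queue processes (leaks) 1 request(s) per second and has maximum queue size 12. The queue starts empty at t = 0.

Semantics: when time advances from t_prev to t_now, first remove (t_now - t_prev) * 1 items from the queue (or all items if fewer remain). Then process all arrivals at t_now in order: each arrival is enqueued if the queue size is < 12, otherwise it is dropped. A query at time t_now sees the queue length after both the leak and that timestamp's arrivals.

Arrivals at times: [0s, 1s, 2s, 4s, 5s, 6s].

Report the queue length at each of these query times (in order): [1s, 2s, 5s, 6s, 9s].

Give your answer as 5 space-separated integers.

Queue lengths at query times:
  query t=1s: backlog = 1
  query t=2s: backlog = 1
  query t=5s: backlog = 1
  query t=6s: backlog = 1
  query t=9s: backlog = 0

Answer: 1 1 1 1 0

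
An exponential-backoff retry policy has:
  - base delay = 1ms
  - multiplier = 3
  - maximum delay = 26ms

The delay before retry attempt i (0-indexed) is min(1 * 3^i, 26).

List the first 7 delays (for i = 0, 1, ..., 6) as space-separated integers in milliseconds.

Answer: 1 3 9 26 26 26 26

Derivation:
Computing each delay:
  i=0: min(1*3^0, 26) = 1
  i=1: min(1*3^1, 26) = 3
  i=2: min(1*3^2, 26) = 9
  i=3: min(1*3^3, 26) = 26
  i=4: min(1*3^4, 26) = 26
  i=5: min(1*3^5, 26) = 26
  i=6: min(1*3^6, 26) = 26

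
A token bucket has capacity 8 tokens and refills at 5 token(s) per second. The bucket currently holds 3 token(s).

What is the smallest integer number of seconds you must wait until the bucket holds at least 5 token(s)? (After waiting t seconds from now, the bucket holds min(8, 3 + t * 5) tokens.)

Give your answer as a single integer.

Answer: 1

Derivation:
Need 3 + t * 5 >= 5, so t >= 2/5.
Smallest integer t = ceil(2/5) = 1.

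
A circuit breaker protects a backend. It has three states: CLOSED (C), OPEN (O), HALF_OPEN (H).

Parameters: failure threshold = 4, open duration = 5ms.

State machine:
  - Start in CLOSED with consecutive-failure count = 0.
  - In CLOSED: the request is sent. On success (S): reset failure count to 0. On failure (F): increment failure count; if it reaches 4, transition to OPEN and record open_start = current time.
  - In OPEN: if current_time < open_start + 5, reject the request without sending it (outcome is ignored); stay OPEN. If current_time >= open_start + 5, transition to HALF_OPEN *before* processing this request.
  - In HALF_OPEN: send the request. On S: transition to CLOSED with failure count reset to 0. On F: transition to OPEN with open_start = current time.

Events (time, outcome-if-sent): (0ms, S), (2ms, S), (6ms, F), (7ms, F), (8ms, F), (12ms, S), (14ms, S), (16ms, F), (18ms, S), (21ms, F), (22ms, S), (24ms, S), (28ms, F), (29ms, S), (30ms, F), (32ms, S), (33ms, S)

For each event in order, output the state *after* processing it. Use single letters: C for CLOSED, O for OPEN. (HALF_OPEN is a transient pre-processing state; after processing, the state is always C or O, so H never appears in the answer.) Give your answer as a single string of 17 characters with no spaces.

State after each event:
  event#1 t=0ms outcome=S: state=CLOSED
  event#2 t=2ms outcome=S: state=CLOSED
  event#3 t=6ms outcome=F: state=CLOSED
  event#4 t=7ms outcome=F: state=CLOSED
  event#5 t=8ms outcome=F: state=CLOSED
  event#6 t=12ms outcome=S: state=CLOSED
  event#7 t=14ms outcome=S: state=CLOSED
  event#8 t=16ms outcome=F: state=CLOSED
  event#9 t=18ms outcome=S: state=CLOSED
  event#10 t=21ms outcome=F: state=CLOSED
  event#11 t=22ms outcome=S: state=CLOSED
  event#12 t=24ms outcome=S: state=CLOSED
  event#13 t=28ms outcome=F: state=CLOSED
  event#14 t=29ms outcome=S: state=CLOSED
  event#15 t=30ms outcome=F: state=CLOSED
  event#16 t=32ms outcome=S: state=CLOSED
  event#17 t=33ms outcome=S: state=CLOSED

Answer: CCCCCCCCCCCCCCCCC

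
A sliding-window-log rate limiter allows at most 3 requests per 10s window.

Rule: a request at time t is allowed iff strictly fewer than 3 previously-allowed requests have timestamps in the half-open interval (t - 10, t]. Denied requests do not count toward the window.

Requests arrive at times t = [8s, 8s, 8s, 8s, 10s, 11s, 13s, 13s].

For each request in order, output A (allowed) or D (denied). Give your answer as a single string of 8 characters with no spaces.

Answer: AAADDDDD

Derivation:
Tracking allowed requests in the window:
  req#1 t=8s: ALLOW
  req#2 t=8s: ALLOW
  req#3 t=8s: ALLOW
  req#4 t=8s: DENY
  req#5 t=10s: DENY
  req#6 t=11s: DENY
  req#7 t=13s: DENY
  req#8 t=13s: DENY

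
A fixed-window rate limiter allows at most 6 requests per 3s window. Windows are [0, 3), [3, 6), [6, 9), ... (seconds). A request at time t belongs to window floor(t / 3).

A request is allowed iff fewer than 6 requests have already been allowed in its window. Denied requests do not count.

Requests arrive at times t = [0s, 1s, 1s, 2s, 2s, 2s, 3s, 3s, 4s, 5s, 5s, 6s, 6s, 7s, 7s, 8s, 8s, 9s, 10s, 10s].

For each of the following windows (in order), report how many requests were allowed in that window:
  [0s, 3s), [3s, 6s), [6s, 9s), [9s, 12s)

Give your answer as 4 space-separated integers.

Answer: 6 5 6 3

Derivation:
Processing requests:
  req#1 t=0s (window 0): ALLOW
  req#2 t=1s (window 0): ALLOW
  req#3 t=1s (window 0): ALLOW
  req#4 t=2s (window 0): ALLOW
  req#5 t=2s (window 0): ALLOW
  req#6 t=2s (window 0): ALLOW
  req#7 t=3s (window 1): ALLOW
  req#8 t=3s (window 1): ALLOW
  req#9 t=4s (window 1): ALLOW
  req#10 t=5s (window 1): ALLOW
  req#11 t=5s (window 1): ALLOW
  req#12 t=6s (window 2): ALLOW
  req#13 t=6s (window 2): ALLOW
  req#14 t=7s (window 2): ALLOW
  req#15 t=7s (window 2): ALLOW
  req#16 t=8s (window 2): ALLOW
  req#17 t=8s (window 2): ALLOW
  req#18 t=9s (window 3): ALLOW
  req#19 t=10s (window 3): ALLOW
  req#20 t=10s (window 3): ALLOW

Allowed counts by window: 6 5 6 3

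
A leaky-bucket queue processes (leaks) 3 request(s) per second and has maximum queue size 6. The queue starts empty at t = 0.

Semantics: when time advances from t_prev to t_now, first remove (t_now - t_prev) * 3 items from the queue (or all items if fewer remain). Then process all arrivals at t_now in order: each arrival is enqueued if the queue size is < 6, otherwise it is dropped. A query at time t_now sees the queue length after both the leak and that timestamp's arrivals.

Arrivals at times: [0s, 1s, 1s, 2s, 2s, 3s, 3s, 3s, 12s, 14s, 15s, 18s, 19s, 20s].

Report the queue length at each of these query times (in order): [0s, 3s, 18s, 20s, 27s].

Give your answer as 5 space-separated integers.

Queue lengths at query times:
  query t=0s: backlog = 1
  query t=3s: backlog = 3
  query t=18s: backlog = 1
  query t=20s: backlog = 1
  query t=27s: backlog = 0

Answer: 1 3 1 1 0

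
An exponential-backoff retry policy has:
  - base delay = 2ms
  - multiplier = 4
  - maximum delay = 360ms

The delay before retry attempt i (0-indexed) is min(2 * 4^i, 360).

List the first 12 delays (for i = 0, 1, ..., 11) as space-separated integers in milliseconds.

Answer: 2 8 32 128 360 360 360 360 360 360 360 360

Derivation:
Computing each delay:
  i=0: min(2*4^0, 360) = 2
  i=1: min(2*4^1, 360) = 8
  i=2: min(2*4^2, 360) = 32
  i=3: min(2*4^3, 360) = 128
  i=4: min(2*4^4, 360) = 360
  i=5: min(2*4^5, 360) = 360
  i=6: min(2*4^6, 360) = 360
  i=7: min(2*4^7, 360) = 360
  i=8: min(2*4^8, 360) = 360
  i=9: min(2*4^9, 360) = 360
  i=10: min(2*4^10, 360) = 360
  i=11: min(2*4^11, 360) = 360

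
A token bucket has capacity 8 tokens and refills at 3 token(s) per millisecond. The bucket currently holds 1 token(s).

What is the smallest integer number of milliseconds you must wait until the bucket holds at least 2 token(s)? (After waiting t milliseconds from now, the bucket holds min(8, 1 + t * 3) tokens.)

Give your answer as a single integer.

Answer: 1

Derivation:
Need 1 + t * 3 >= 2, so t >= 1/3.
Smallest integer t = ceil(1/3) = 1.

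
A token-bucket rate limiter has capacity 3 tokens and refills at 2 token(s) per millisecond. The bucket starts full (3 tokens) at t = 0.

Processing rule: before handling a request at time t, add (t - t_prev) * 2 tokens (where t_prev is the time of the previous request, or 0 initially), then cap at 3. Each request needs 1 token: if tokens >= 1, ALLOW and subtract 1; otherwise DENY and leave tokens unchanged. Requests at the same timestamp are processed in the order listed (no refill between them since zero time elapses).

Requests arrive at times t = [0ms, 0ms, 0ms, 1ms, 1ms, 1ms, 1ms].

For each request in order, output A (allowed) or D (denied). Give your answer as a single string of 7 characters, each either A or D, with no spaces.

Simulating step by step:
  req#1 t=0ms: ALLOW
  req#2 t=0ms: ALLOW
  req#3 t=0ms: ALLOW
  req#4 t=1ms: ALLOW
  req#5 t=1ms: ALLOW
  req#6 t=1ms: DENY
  req#7 t=1ms: DENY

Answer: AAAAADD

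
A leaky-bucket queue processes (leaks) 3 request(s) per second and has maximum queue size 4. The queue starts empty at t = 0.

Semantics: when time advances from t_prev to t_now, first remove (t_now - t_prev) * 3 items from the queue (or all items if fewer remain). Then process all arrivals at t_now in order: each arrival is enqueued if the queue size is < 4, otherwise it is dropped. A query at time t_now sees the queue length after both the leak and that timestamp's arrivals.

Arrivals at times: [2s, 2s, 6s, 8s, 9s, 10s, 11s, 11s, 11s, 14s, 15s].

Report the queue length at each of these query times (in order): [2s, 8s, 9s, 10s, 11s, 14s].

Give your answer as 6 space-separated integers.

Queue lengths at query times:
  query t=2s: backlog = 2
  query t=8s: backlog = 1
  query t=9s: backlog = 1
  query t=10s: backlog = 1
  query t=11s: backlog = 3
  query t=14s: backlog = 1

Answer: 2 1 1 1 3 1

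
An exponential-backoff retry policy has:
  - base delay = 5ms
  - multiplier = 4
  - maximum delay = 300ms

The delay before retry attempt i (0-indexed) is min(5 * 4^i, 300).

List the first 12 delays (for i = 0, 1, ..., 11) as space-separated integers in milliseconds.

Computing each delay:
  i=0: min(5*4^0, 300) = 5
  i=1: min(5*4^1, 300) = 20
  i=2: min(5*4^2, 300) = 80
  i=3: min(5*4^3, 300) = 300
  i=4: min(5*4^4, 300) = 300
  i=5: min(5*4^5, 300) = 300
  i=6: min(5*4^6, 300) = 300
  i=7: min(5*4^7, 300) = 300
  i=8: min(5*4^8, 300) = 300
  i=9: min(5*4^9, 300) = 300
  i=10: min(5*4^10, 300) = 300
  i=11: min(5*4^11, 300) = 300

Answer: 5 20 80 300 300 300 300 300 300 300 300 300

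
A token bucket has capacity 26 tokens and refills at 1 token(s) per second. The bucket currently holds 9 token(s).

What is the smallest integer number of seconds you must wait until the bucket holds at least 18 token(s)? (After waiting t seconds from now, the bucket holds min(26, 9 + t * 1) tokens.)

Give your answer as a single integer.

Answer: 9

Derivation:
Need 9 + t * 1 >= 18, so t >= 9/1.
Smallest integer t = ceil(9/1) = 9.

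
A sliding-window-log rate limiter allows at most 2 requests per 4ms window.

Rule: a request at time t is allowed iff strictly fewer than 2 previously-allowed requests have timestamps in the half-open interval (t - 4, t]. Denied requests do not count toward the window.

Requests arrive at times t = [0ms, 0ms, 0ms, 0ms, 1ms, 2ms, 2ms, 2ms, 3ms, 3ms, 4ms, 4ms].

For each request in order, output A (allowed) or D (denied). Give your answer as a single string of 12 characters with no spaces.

Tracking allowed requests in the window:
  req#1 t=0ms: ALLOW
  req#2 t=0ms: ALLOW
  req#3 t=0ms: DENY
  req#4 t=0ms: DENY
  req#5 t=1ms: DENY
  req#6 t=2ms: DENY
  req#7 t=2ms: DENY
  req#8 t=2ms: DENY
  req#9 t=3ms: DENY
  req#10 t=3ms: DENY
  req#11 t=4ms: ALLOW
  req#12 t=4ms: ALLOW

Answer: AADDDDDDDDAA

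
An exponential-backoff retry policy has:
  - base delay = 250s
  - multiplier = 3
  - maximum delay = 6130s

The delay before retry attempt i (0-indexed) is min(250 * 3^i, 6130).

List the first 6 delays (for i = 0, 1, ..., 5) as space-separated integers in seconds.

Answer: 250 750 2250 6130 6130 6130

Derivation:
Computing each delay:
  i=0: min(250*3^0, 6130) = 250
  i=1: min(250*3^1, 6130) = 750
  i=2: min(250*3^2, 6130) = 2250
  i=3: min(250*3^3, 6130) = 6130
  i=4: min(250*3^4, 6130) = 6130
  i=5: min(250*3^5, 6130) = 6130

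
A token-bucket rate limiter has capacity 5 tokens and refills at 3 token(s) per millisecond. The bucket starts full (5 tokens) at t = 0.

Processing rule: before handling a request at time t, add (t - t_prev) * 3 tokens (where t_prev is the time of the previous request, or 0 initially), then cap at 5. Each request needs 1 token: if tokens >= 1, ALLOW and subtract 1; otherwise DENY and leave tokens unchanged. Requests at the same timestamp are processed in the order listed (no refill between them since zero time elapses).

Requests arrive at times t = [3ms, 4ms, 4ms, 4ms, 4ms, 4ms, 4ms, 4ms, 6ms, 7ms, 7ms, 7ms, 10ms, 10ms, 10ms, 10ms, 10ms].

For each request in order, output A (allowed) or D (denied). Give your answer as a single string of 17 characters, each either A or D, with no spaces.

Simulating step by step:
  req#1 t=3ms: ALLOW
  req#2 t=4ms: ALLOW
  req#3 t=4ms: ALLOW
  req#4 t=4ms: ALLOW
  req#5 t=4ms: ALLOW
  req#6 t=4ms: ALLOW
  req#7 t=4ms: DENY
  req#8 t=4ms: DENY
  req#9 t=6ms: ALLOW
  req#10 t=7ms: ALLOW
  req#11 t=7ms: ALLOW
  req#12 t=7ms: ALLOW
  req#13 t=10ms: ALLOW
  req#14 t=10ms: ALLOW
  req#15 t=10ms: ALLOW
  req#16 t=10ms: ALLOW
  req#17 t=10ms: ALLOW

Answer: AAAAAADDAAAAAAAAA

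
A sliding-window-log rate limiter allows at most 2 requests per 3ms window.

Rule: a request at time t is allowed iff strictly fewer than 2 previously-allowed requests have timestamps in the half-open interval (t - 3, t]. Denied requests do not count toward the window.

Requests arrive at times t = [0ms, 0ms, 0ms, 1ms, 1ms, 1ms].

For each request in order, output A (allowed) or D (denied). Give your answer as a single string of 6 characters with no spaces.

Tracking allowed requests in the window:
  req#1 t=0ms: ALLOW
  req#2 t=0ms: ALLOW
  req#3 t=0ms: DENY
  req#4 t=1ms: DENY
  req#5 t=1ms: DENY
  req#6 t=1ms: DENY

Answer: AADDDD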